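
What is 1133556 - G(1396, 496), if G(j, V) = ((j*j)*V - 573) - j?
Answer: -965477211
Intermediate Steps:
G(j, V) = -573 - j + V*j**2 (G(j, V) = (j**2*V - 573) - j = (V*j**2 - 573) - j = (-573 + V*j**2) - j = -573 - j + V*j**2)
1133556 - G(1396, 496) = 1133556 - (-573 - 1*1396 + 496*1396**2) = 1133556 - (-573 - 1396 + 496*1948816) = 1133556 - (-573 - 1396 + 966612736) = 1133556 - 1*966610767 = 1133556 - 966610767 = -965477211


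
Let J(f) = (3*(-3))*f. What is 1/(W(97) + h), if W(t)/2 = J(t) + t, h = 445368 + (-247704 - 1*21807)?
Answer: 1/174305 ≈ 5.7371e-6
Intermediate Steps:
h = 175857 (h = 445368 + (-247704 - 21807) = 445368 - 269511 = 175857)
J(f) = -9*f
W(t) = -16*t (W(t) = 2*(-9*t + t) = 2*(-8*t) = -16*t)
1/(W(97) + h) = 1/(-16*97 + 175857) = 1/(-1552 + 175857) = 1/174305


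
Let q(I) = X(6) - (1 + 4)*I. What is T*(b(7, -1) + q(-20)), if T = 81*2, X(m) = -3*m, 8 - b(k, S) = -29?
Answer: 19278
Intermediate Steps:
b(k, S) = 37 (b(k, S) = 8 - 1*(-29) = 8 + 29 = 37)
T = 162
q(I) = -18 - 5*I (q(I) = -3*6 - (1 + 4)*I = -18 - 5*I)
T*(b(7, -1) + q(-20)) = 162*(37 + (-18 - 5*(-20))) = 162*(37 + (-18 + 100)) = 162*(37 + 82) = 162*119 = 19278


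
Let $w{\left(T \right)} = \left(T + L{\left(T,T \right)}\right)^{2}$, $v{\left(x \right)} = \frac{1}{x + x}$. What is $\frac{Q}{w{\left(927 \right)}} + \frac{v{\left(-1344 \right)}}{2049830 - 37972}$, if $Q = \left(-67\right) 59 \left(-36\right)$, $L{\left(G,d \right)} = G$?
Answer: $\frac{7125775676077}{172116415473408} \approx 0.041401$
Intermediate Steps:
$v{\left(x \right)} = \frac{1}{2 x}$
$Q = 142308$ ($Q = \left(-3953\right) \left(-36\right) = 142308$)
$w{\left(T \right)} = 4 T^{2}$ ($w{\left(T \right)} = \left(T + T\right)^{2} = \left(2 T\right)^{2} = 4 T^{2}$)
$\frac{Q}{w{\left(927 \right)}} + \frac{v{\left(-1344 \right)}}{2049830 - 37972} = \frac{142308}{4 \cdot 927^{2}} + \frac{\frac{1}{2} \frac{1}{-1344}}{2049830 - 37972} = \frac{142308}{4 \cdot 859329} + \frac{\frac{1}{2} \left(- \frac{1}{1344}\right)}{2011858} = \frac{142308}{3437316} - \frac{1}{5407874304} = 142308 \cdot \frac{1}{3437316} - \frac{1}{5407874304} = \frac{3953}{95481} - \frac{1}{5407874304} = \frac{7125775676077}{172116415473408}$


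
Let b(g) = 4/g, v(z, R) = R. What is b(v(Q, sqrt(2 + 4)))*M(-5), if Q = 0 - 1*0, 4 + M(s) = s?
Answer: -6*sqrt(6) ≈ -14.697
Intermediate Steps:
M(s) = -4 + s
Q = 0 (Q = 0 + 0 = 0)
b(v(Q, sqrt(2 + 4)))*M(-5) = (4/(sqrt(2 + 4)))*(-4 - 5) = (4/(sqrt(6)))*(-9) = (4*(sqrt(6)/6))*(-9) = (2*sqrt(6)/3)*(-9) = -6*sqrt(6)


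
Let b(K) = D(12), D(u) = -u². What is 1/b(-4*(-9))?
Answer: -1/144 ≈ -0.0069444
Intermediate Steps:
b(K) = -144 (b(K) = -1*12² = -1*144 = -144)
1/b(-4*(-9)) = 1/(-144) = -1/144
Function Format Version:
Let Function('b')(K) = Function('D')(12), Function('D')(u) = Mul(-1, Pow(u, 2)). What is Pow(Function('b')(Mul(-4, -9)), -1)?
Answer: Rational(-1, 144) ≈ -0.0069444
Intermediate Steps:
Function('b')(K) = -144 (Function('b')(K) = Mul(-1, Pow(12, 2)) = Mul(-1, 144) = -144)
Pow(Function('b')(Mul(-4, -9)), -1) = Pow(-144, -1) = Rational(-1, 144)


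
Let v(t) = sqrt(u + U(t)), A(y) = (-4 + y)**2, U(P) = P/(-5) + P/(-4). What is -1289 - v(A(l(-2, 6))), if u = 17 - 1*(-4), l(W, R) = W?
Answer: -1289 - 2*sqrt(30)/5 ≈ -1291.2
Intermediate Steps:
U(P) = -9*P/20 (U(P) = P*(-1/5) + P*(-1/4) = -P/5 - P/4 = -9*P/20)
u = 21 (u = 17 + 4 = 21)
v(t) = sqrt(21 - 9*t/20)
-1289 - v(A(l(-2, 6))) = -1289 - sqrt(2100 - 45*(-4 - 2)**2)/10 = -1289 - sqrt(2100 - 45*(-6)**2)/10 = -1289 - sqrt(2100 - 45*36)/10 = -1289 - sqrt(2100 - 1620)/10 = -1289 - sqrt(480)/10 = -1289 - 4*sqrt(30)/10 = -1289 - 2*sqrt(30)/5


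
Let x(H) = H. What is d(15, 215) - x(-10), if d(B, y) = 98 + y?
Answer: 323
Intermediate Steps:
d(15, 215) - x(-10) = (98 + 215) - 1*(-10) = 313 + 10 = 323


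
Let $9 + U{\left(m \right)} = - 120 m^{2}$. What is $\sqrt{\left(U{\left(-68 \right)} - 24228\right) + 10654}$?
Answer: $17 i \sqrt{1967} \approx 753.96 i$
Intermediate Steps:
$U{\left(m \right)} = -9 - 120 m^{2}$
$\sqrt{\left(U{\left(-68 \right)} - 24228\right) + 10654} = \sqrt{\left(\left(-9 - 120 \left(-68\right)^{2}\right) - 24228\right) + 10654} = \sqrt{\left(\left(-9 - 554880\right) - 24228\right) + 10654} = \sqrt{\left(-554889 - 24228\right) + 10654} = \sqrt{-579117 + 10654} = \sqrt{-568463} = 17 i \sqrt{1967}$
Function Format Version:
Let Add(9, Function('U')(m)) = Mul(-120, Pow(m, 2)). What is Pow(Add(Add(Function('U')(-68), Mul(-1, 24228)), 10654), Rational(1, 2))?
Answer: Mul(17, I, Pow(1967, Rational(1, 2))) ≈ Mul(753.96, I)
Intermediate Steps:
Function('U')(m) = Add(-9, Mul(-120, Pow(m, 2)))
Pow(Add(Add(Function('U')(-68), Mul(-1, 24228)), 10654), Rational(1, 2)) = Pow(Add(Add(Add(-9, Mul(-120, Pow(-68, 2))), Mul(-1, 24228)), 10654), Rational(1, 2)) = Pow(Add(Add(Add(-9, Mul(-120, 4624)), -24228), 10654), Rational(1, 2)) = Pow(Add(Add(Add(-9, -554880), -24228), 10654), Rational(1, 2)) = Pow(Add(Add(-554889, -24228), 10654), Rational(1, 2)) = Pow(Add(-579117, 10654), Rational(1, 2)) = Pow(-568463, Rational(1, 2)) = Mul(17, I, Pow(1967, Rational(1, 2)))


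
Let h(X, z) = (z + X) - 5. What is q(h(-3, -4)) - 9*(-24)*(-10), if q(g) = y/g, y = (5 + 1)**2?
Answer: -2163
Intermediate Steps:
y = 36 (y = 6**2 = 36)
h(X, z) = -5 + X + z (h(X, z) = (X + z) - 5 = -5 + X + z)
q(g) = 36/g
q(h(-3, -4)) - 9*(-24)*(-10) = 36/(-5 - 3 - 4) - 9*(-24)*(-10) = 36/(-12) - (-216)*(-10) = 36*(-1/12) - 1*2160 = -3 - 2160 = -2163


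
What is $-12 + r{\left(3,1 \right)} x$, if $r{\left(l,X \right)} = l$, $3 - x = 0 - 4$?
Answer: $9$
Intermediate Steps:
$x = 7$ ($x = 3 - \left(0 - 4\right) = 3 - -4 = 3 + 4 = 7$)
$-12 + r{\left(3,1 \right)} x = -12 + 3 \cdot 7 = -12 + 21 = 9$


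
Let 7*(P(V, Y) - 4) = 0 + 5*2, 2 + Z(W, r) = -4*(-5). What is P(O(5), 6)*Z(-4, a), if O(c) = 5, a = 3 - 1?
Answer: 684/7 ≈ 97.714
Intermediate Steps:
a = 2
Z(W, r) = 18 (Z(W, r) = -2 - 4*(-5) = -2 + 20 = 18)
P(V, Y) = 38/7 (P(V, Y) = 4 + (0 + 5*2)/7 = 4 + (0 + 10)/7 = 4 + (1/7)*10 = 4 + 10/7 = 38/7)
P(O(5), 6)*Z(-4, a) = (38/7)*18 = 684/7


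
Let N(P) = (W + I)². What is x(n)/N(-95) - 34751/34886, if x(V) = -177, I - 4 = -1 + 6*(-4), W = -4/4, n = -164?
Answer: -11497153/8442412 ≈ -1.3618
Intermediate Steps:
W = -1 (W = -4*¼ = -1)
I = -21 (I = 4 + (-1 + 6*(-4)) = 4 + (-1 - 24) = 4 - 25 = -21)
N(P) = 484 (N(P) = (-1 - 21)² = (-22)² = 484)
x(n)/N(-95) - 34751/34886 = -177/484 - 34751/34886 = -11497153/8442412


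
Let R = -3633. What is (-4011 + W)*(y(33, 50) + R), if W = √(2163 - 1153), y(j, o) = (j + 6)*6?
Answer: 13633389 - 3399*√1010 ≈ 1.3525e+7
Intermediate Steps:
y(j, o) = 36 + 6*j (y(j, o) = (6 + j)*6 = 36 + 6*j)
W = √1010 ≈ 31.780
(-4011 + W)*(y(33, 50) + R) = (-4011 + √1010)*((36 + 6*33) - 3633) = (-4011 + √1010)*((36 + 198) - 3633) = (-4011 + √1010)*(234 - 3633) = (-4011 + √1010)*(-3399) = 13633389 - 3399*√1010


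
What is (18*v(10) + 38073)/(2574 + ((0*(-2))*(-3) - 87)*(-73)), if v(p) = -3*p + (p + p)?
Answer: 743/175 ≈ 4.2457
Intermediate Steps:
v(p) = -p (v(p) = -3*p + 2*p = -p)
(18*v(10) + 38073)/(2574 + ((0*(-2))*(-3) - 87)*(-73)) = (18*(-1*10) + 38073)/(2574 + ((0*(-2))*(-3) - 87)*(-73)) = (18*(-10) + 38073)/(2574 + (0*(-3) - 87)*(-73)) = (-180 + 38073)/(2574 + (0 - 87)*(-73)) = 37893/(2574 - 87*(-73)) = 37893/(2574 + 6351) = 37893/8925 = 37893*(1/8925) = 743/175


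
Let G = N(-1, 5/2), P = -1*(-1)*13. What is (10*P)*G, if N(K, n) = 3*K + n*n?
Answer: 845/2 ≈ 422.50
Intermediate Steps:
N(K, n) = n² + 3*K (N(K, n) = 3*K + n² = n² + 3*K)
P = 13 (P = 1*13 = 13)
G = 13/4 (G = (5/2)² + 3*(-1) = (5*(½))² - 3 = (5/2)² - 3 = 25/4 - 3 = 13/4 ≈ 3.2500)
(10*P)*G = (10*13)*(13/4) = 130*(13/4) = 845/2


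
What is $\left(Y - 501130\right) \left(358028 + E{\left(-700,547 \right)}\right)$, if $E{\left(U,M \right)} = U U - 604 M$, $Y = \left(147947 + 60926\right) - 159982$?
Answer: $-234096995960$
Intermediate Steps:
$Y = 48891$ ($Y = 208873 - 159982 = 48891$)
$E{\left(U,M \right)} = U^{2} - 604 M$
$\left(Y - 501130\right) \left(358028 + E{\left(-700,547 \right)}\right) = \left(48891 - 501130\right) \left(358028 + \left(\left(-700\right)^{2} - 330388\right)\right) = - 452239 \left(358028 + \left(490000 - 330388\right)\right) = - 452239 \left(358028 + 159612\right) = \left(-452239\right) 517640 = -234096995960$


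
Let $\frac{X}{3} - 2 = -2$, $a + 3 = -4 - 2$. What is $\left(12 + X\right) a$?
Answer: $-108$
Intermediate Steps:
$a = -9$ ($a = -3 - 6 = -9$)
$X = 0$ ($X = 6 + 3 \left(-2\right) = 6 - 6 = 0$)
$\left(12 + X\right) a = \left(12 + 0\right) \left(-9\right) = 12 \left(-9\right) = -108$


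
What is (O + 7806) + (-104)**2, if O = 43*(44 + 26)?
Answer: 21632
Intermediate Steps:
O = 3010 (O = 43*70 = 3010)
(O + 7806) + (-104)**2 = (3010 + 7806) + (-104)**2 = 10816 + 10816 = 21632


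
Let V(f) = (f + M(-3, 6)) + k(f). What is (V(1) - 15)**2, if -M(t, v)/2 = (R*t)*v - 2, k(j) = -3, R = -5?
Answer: 37249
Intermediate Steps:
M(t, v) = 4 + 10*t*v (M(t, v) = -2*((-5*t)*v - 2) = -2*(-5*t*v - 2) = -2*(-2 - 5*t*v) = 4 + 10*t*v)
V(f) = -179 + f (V(f) = (f + (4 + 10*(-3)*6)) - 3 = (f + (4 - 180)) - 3 = (f - 176) - 3 = (-176 + f) - 3 = -179 + f)
(V(1) - 15)**2 = ((-179 + 1) - 15)**2 = (-178 - 15)**2 = (-193)**2 = 37249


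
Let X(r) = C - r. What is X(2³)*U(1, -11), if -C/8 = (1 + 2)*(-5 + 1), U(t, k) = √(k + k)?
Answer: 88*I*√22 ≈ 412.76*I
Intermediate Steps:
U(t, k) = √2*√k (U(t, k) = √(2*k) = √2*√k)
C = 96 (C = -8*(1 + 2)*(-5 + 1) = -24*(-4) = -8*(-12) = 96)
X(r) = 96 - r
X(2³)*U(1, -11) = (96 - 1*2³)*(√2*√(-11)) = (96 - 1*8)*(√2*(I*√11)) = (96 - 8)*(I*√22) = 88*(I*√22) = 88*I*√22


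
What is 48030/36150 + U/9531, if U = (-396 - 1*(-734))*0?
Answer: 1601/1205 ≈ 1.3286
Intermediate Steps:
U = 0 (U = (-396 + 734)*0 = 338*0 = 0)
48030/36150 + U/9531 = 48030/36150 + 0/9531 = 48030*(1/36150) + 0*(1/9531) = 1601/1205 + 0 = 1601/1205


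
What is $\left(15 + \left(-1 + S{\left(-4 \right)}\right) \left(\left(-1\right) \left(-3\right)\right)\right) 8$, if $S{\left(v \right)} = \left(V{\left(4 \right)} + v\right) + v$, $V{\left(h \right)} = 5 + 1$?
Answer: $48$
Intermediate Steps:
$V{\left(h \right)} = 6$
$S{\left(v \right)} = 6 + 2 v$ ($S{\left(v \right)} = \left(6 + v\right) + v = 6 + 2 v$)
$\left(15 + \left(-1 + S{\left(-4 \right)}\right) \left(\left(-1\right) \left(-3\right)\right)\right) 8 = \left(15 + \left(-1 + \left(6 + 2 \left(-4\right)\right)\right) \left(\left(-1\right) \left(-3\right)\right)\right) 8 = \left(15 + \left(-1 + \left(6 - 8\right)\right) 3\right) 8 = \left(15 + \left(-1 - 2\right) 3\right) 8 = \left(15 - 9\right) 8 = 6 \cdot 8 = 48$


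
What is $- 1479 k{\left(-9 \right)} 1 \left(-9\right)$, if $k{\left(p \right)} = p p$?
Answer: $1078191$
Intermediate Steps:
$k{\left(p \right)} = p^{2}$
$- 1479 k{\left(-9 \right)} 1 \left(-9\right) = - 1479 \left(-9\right)^{2} \cdot 1 \left(-9\right) = - 1479 \cdot 81 \left(-9\right) = \left(-1479\right) \left(-729\right) = 1078191$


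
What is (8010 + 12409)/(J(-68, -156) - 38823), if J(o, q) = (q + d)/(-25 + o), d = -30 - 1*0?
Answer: -20419/38821 ≈ -0.52598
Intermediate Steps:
d = -30 (d = -30 + 0 = -30)
J(o, q) = (-30 + q)/(-25 + o) (J(o, q) = (q - 30)/(-25 + o) = (-30 + q)/(-25 + o))
(8010 + 12409)/(J(-68, -156) - 38823) = (8010 + 12409)/((-30 - 156)/(-25 - 68) - 38823) = 20419/(-186/(-93) - 38823) = 20419/(-1/93*(-186) - 38823) = 20419/(2 - 38823) = 20419/(-38821) = 20419*(-1/38821) = -20419/38821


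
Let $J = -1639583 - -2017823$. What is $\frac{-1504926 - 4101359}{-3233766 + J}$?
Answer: $\frac{5606285}{2855526} \approx 1.9633$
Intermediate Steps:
$J = 378240$ ($J = -1639583 + 2017823 = 378240$)
$\frac{-1504926 - 4101359}{-3233766 + J} = \frac{-1504926 - 4101359}{-3233766 + 378240} = - \frac{5606285}{-2855526} = \left(-5606285\right) \left(- \frac{1}{2855526}\right) = \frac{5606285}{2855526}$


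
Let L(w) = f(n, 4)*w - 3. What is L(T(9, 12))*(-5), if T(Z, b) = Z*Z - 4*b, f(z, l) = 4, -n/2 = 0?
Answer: -645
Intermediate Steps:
n = 0 (n = -2*0 = 0)
T(Z, b) = Z² - 4*b
L(w) = -3 + 4*w (L(w) = 4*w - 3 = -3 + 4*w)
L(T(9, 12))*(-5) = (-3 + 4*(9² - 4*12))*(-5) = (-3 + 4*(81 - 48))*(-5) = (-3 + 4*33)*(-5) = (-3 + 132)*(-5) = 129*(-5) = -645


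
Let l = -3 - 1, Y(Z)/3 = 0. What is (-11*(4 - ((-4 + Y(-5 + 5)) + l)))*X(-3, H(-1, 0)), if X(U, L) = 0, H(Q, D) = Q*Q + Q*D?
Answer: 0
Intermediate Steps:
Y(Z) = 0 (Y(Z) = 3*0 = 0)
H(Q, D) = Q² + D*Q
l = -4
(-11*(4 - ((-4 + Y(-5 + 5)) + l)))*X(-3, H(-1, 0)) = -11*(4 - ((-4 + 0) - 4))*0 = -11*(4 - (-4 - 4))*0 = -11*(4 - 1*(-8))*0 = -11*(4 + 8)*0 = -11*12*0 = -132*0 = 0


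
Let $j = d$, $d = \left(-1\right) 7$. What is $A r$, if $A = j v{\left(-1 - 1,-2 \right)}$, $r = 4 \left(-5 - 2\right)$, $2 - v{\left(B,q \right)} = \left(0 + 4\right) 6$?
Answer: $-4312$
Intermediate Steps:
$d = -7$
$j = -7$
$v{\left(B,q \right)} = -22$ ($v{\left(B,q \right)} = 2 - \left(0 + 4\right) 6 = 2 - 4 \cdot 6 = 2 - 24 = -22$)
$r = -28$ ($r = 4 \left(-7\right) = -28$)
$A = 154$ ($A = \left(-7\right) \left(-22\right) = 154$)
$A r = 154 \left(-28\right) = -4312$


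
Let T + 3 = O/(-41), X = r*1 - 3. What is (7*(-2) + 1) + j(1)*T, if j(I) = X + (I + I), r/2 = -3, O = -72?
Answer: -176/41 ≈ -4.2927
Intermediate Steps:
r = -6 (r = 2*(-3) = -6)
X = -9 (X = -6*1 - 3 = -6 - 3 = -9)
T = -51/41 (T = -3 - 72/(-41) = -3 - 72*(-1/41) = -3 + 72/41 = -51/41 ≈ -1.2439)
j(I) = -9 + 2*I (j(I) = -9 + (I + I) = -9 + 2*I)
(7*(-2) + 1) + j(1)*T = (7*(-2) + 1) + (-9 + 2*1)*(-51/41) = (-14 + 1) + (-9 + 2)*(-51/41) = -13 - 7*(-51/41) = -13 + 357/41 = -176/41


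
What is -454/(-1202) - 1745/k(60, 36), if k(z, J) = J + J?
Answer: -1032401/43272 ≈ -23.858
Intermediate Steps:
k(z, J) = 2*J
-454/(-1202) - 1745/k(60, 36) = -454/(-1202) - 1745/(2*36) = -454*(-1/1202) - 1745/72 = 227/601 - 1745*1/72 = 227/601 - 1745/72 = -1032401/43272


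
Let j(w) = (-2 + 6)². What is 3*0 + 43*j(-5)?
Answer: 688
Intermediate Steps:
j(w) = 16 (j(w) = 4² = 16)
3*0 + 43*j(-5) = 3*0 + 43*16 = 0 + 688 = 688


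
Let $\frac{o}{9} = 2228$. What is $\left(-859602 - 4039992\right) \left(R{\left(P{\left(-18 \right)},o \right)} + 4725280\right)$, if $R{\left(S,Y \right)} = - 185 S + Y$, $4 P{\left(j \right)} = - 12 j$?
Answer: $-23201253251148$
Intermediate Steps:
$o = 20052$ ($o = 9 \cdot 2228 = 20052$)
$P{\left(j \right)} = - 3 j$ ($P{\left(j \right)} = \frac{\left(-12\right) j}{4} = - 3 j$)
$R{\left(S,Y \right)} = Y - 185 S$
$\left(-859602 - 4039992\right) \left(R{\left(P{\left(-18 \right)},o \right)} + 4725280\right) = \left(-859602 - 4039992\right) \left(\left(20052 - 185 \left(\left(-3\right) \left(-18\right)\right)\right) + 4725280\right) = - 4899594 \left(\left(20052 - 9990\right) + 4725280\right) = - 4899594 \left(10062 + 4725280\right) = \left(-4899594\right) 4735342 = -23201253251148$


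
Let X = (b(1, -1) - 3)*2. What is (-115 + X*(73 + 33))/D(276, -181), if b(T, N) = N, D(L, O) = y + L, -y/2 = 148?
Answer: 963/20 ≈ 48.150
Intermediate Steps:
y = -296 (y = -2*148 = -296)
D(L, O) = -296 + L
X = -8 (X = (-1 - 3)*2 = -4*2 = -8)
(-115 + X*(73 + 33))/D(276, -181) = (-115 - 8*(73 + 33))/(-296 + 276) = (-115 - 8*106)/(-20) = (-115 - 848)*(-1/20) = -963*(-1/20) = 963/20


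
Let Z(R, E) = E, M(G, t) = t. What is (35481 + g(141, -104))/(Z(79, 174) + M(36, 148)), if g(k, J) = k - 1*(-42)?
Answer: 17832/161 ≈ 110.76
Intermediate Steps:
g(k, J) = 42 + k (g(k, J) = k + 42 = 42 + k)
(35481 + g(141, -104))/(Z(79, 174) + M(36, 148)) = (35481 + (42 + 141))/(174 + 148) = (35481 + 183)/322 = 35664*(1/322) = 17832/161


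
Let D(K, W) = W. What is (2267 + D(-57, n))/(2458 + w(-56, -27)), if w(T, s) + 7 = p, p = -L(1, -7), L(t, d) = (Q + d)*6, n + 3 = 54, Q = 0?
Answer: 2318/2493 ≈ 0.92980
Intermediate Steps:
n = 51 (n = -3 + 54 = 51)
L(t, d) = 6*d (L(t, d) = (0 + d)*6 = d*6 = 6*d)
p = 42 (p = -6*(-7) = -1*(-42) = 42)
w(T, s) = 35 (w(T, s) = -7 + 42 = 35)
(2267 + D(-57, n))/(2458 + w(-56, -27)) = (2267 + 51)/(2458 + 35) = 2318/2493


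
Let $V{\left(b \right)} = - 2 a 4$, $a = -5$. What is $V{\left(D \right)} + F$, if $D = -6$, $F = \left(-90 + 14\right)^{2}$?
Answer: $5816$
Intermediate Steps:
$F = 5776$ ($F = \left(-76\right)^{2} = 5776$)
$V{\left(b \right)} = 40$ ($V{\left(b \right)} = \left(-2\right) \left(-5\right) 4 = 10 \cdot 4 = 40$)
$V{\left(D \right)} + F = 40 + 5776 = 5816$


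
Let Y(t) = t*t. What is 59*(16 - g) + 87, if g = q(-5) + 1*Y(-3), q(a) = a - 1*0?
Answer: 795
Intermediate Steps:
Y(t) = t**2
q(a) = a (q(a) = a + 0 = a)
g = 4 (g = -5 + 1*(-3)**2 = -5 + 1*9 = -5 + 9 = 4)
59*(16 - g) + 87 = 59*(16 - 1*4) + 87 = 59*(16 - 4) + 87 = 59*12 + 87 = 708 + 87 = 795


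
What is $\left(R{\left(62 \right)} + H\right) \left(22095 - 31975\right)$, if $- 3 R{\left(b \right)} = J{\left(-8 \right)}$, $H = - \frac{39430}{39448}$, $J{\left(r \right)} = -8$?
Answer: $- \frac{243658090}{14793} \approx -16471.0$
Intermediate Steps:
$H = - \frac{19715}{19724}$ ($H = \left(-39430\right) \frac{1}{39448} = - \frac{19715}{19724} \approx -0.99954$)
$R{\left(b \right)} = \frac{8}{3}$ ($R{\left(b \right)} = \left(- \frac{1}{3}\right) \left(-8\right) = \frac{8}{3}$)
$\left(R{\left(62 \right)} + H\right) \left(22095 - 31975\right) = \left(\frac{8}{3} - \frac{19715}{19724}\right) \left(22095 - 31975\right) = \frac{98647}{59172} \left(-9880\right) = - \frac{243658090}{14793}$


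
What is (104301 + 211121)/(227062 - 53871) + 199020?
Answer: 34468788242/173191 ≈ 1.9902e+5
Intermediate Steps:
(104301 + 211121)/(227062 - 53871) + 199020 = 315422/173191 + 199020 = 34468788242/173191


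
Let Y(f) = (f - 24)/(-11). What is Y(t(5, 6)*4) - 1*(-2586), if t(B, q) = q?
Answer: 2586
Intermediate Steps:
Y(f) = 24/11 - f/11 (Y(f) = (-24 + f)*(-1/11) = 24/11 - f/11)
Y(t(5, 6)*4) - 1*(-2586) = (24/11 - 6*4/11) - 1*(-2586) = (24/11 - 1/11*24) + 2586 = (24/11 - 24/11) + 2586 = 0 + 2586 = 2586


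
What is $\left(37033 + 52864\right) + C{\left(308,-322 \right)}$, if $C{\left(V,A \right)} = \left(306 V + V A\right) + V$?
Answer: $85277$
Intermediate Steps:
$C{\left(V,A \right)} = 307 V + A V$ ($C{\left(V,A \right)} = \left(306 V + A V\right) + V = 307 V + A V$)
$\left(37033 + 52864\right) + C{\left(308,-322 \right)} = \left(37033 + 52864\right) + 308 \left(307 - 322\right) = 89897 + 308 \left(-15\right) = 89897 - 4620 = 85277$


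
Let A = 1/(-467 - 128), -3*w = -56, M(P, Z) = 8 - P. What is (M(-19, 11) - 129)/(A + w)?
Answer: -182070/33317 ≈ -5.4648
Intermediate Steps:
w = 56/3 (w = -1/3*(-56) = 56/3 ≈ 18.667)
A = -1/595 (A = 1/(-595) = -1/595 ≈ -0.0016807)
(M(-19, 11) - 129)/(A + w) = ((8 - 1*(-19)) - 129)/(-1/595 + 56/3) = ((8 + 19) - 129)/(33317/1785) = (27 - 129)*(1785/33317) = -102*1785/33317 = -182070/33317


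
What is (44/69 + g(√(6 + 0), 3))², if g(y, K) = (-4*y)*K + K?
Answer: 4176505/4761 - 2008*√6/23 ≈ 663.38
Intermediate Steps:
g(y, K) = K - 4*K*y (g(y, K) = -4*K*y + K = K - 4*K*y)
(44/69 + g(√(6 + 0), 3))² = (44/69 + 3*(1 - 4*√(6 + 0)))² = (44*(1/69) + 3*(1 - 4*√6))² = (44/69 + (3 - 12*√6))² = (251/69 - 12*√6)²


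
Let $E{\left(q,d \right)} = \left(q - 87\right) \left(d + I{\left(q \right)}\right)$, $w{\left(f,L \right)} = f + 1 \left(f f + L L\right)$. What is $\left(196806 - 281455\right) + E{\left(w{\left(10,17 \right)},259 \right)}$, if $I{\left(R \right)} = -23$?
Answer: $-11017$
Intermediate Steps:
$w{\left(f,L \right)} = f + L^{2} + f^{2}$ ($w{\left(f,L \right)} = f + 1 \left(f^{2} + L^{2}\right) = f + 1 \left(L^{2} + f^{2}\right) = f + \left(L^{2} + f^{2}\right) = f + L^{2} + f^{2}$)
$E{\left(q,d \right)} = \left(-87 + q\right) \left(-23 + d\right)$ ($E{\left(q,d \right)} = \left(q - 87\right) \left(d - 23\right) = \left(-87 + q\right) \left(-23 + d\right)$)
$\left(196806 - 281455\right) + E{\left(w{\left(10,17 \right)},259 \right)} = \left(196806 - 281455\right) + \left(2001 - 22533 - 23 \left(10 + 17^{2} + 10^{2}\right) + 259 \left(10 + 17^{2} + 10^{2}\right)\right) = -84649 + \left(2001 - 22533 - 23 \left(10 + 289 + 100\right) + 259 \left(10 + 289 + 100\right)\right) = -84649 + \left(2001 - 22533 - 9177 + 259 \cdot 399\right) = -84649 + \left(2001 - 22533 - 9177 + 103341\right) = -84649 + 73632 = -11017$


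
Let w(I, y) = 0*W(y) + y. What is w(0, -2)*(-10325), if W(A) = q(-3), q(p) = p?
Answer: 20650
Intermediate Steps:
W(A) = -3
w(I, y) = y (w(I, y) = 0*(-3) + y = 0 + y = y)
w(0, -2)*(-10325) = -2*(-10325) = 20650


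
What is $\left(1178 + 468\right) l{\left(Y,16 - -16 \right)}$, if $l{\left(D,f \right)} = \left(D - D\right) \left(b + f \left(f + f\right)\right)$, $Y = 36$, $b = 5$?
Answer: $0$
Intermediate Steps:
$l{\left(D,f \right)} = 0$ ($l{\left(D,f \right)} = \left(D - D\right) \left(5 + f \left(f + f\right)\right) = 0 \left(5 + f 2 f\right) = 0 \left(5 + 2 f^{2}\right) = 0$)
$\left(1178 + 468\right) l{\left(Y,16 - -16 \right)} = \left(1178 + 468\right) 0 = 1646 \cdot 0 = 0$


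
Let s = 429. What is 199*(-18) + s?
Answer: -3153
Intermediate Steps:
199*(-18) + s = 199*(-18) + 429 = -3582 + 429 = -3153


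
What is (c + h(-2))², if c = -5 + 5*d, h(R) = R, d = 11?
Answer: 2304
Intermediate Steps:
c = 50 (c = -5 + 5*11 = -5 + 55 = 50)
(c + h(-2))² = (50 - 2)² = 48² = 2304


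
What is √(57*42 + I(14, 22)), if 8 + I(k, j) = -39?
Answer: √2347 ≈ 48.446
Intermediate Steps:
I(k, j) = -47 (I(k, j) = -8 - 39 = -47)
√(57*42 + I(14, 22)) = √(57*42 - 47) = √(2394 - 47) = √2347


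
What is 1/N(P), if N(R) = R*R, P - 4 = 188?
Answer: 1/36864 ≈ 2.7127e-5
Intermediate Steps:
P = 192 (P = 4 + 188 = 192)
N(R) = R**2
1/N(P) = 1/(192**2) = 1/36864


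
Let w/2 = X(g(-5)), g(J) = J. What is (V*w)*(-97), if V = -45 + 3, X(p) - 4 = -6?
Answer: -16296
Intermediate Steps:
X(p) = -2 (X(p) = 4 - 6 = -2)
w = -4 (w = 2*(-2) = -4)
V = -42
(V*w)*(-97) = -42*(-4)*(-97) = 168*(-97) = -16296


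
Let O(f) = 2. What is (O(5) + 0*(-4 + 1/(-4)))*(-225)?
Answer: -450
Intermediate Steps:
(O(5) + 0*(-4 + 1/(-4)))*(-225) = (2 + 0*(-4 + 1/(-4)))*(-225) = (2 + 0*(-4 - 1/4))*(-225) = (2 + 0*(-17/4))*(-225) = (2 + 0)*(-225) = 2*(-225) = -450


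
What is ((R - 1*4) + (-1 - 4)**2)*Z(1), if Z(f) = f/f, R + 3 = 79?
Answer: 97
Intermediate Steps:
R = 76 (R = -3 + 79 = 76)
Z(f) = 1
((R - 1*4) + (-1 - 4)**2)*Z(1) = ((76 - 1*4) + (-1 - 4)**2)*1 = ((76 - 4) + (-5)**2)*1 = (72 + 25)*1 = 97*1 = 97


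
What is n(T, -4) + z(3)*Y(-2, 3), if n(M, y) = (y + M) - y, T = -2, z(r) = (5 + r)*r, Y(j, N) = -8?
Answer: -194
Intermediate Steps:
z(r) = r*(5 + r)
n(M, y) = M (n(M, y) = (M + y) - y = M)
n(T, -4) + z(3)*Y(-2, 3) = -2 + (3*(5 + 3))*(-8) = -2 + (3*8)*(-8) = -2 + 24*(-8) = -2 - 192 = -194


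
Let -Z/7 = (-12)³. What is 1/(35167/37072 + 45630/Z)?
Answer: 74144/350029 ≈ 0.21182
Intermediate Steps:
Z = 12096 (Z = -7*(-12)³ = -7*(-1728) = 12096)
1/(35167/37072 + 45630/Z) = 1/(35167/37072 + 45630/12096) = 1/(35167*(1/37072) + 45630*(1/12096)) = 1/(35167/37072 + 845/224) = 1/(350029/74144) = 74144/350029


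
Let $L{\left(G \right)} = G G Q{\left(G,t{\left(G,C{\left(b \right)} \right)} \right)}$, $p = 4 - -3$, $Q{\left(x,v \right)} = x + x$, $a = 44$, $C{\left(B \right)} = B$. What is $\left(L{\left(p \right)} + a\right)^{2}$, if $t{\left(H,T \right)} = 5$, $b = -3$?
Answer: $532900$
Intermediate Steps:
$Q{\left(x,v \right)} = 2 x$
$p = 7$ ($p = 4 + 3 = 7$)
$L{\left(G \right)} = 2 G^{3}$ ($L{\left(G \right)} = G G 2 G = G^{2} \cdot 2 G = 2 G^{3}$)
$\left(L{\left(p \right)} + a\right)^{2} = \left(2 \cdot 7^{3} + 44\right)^{2} = \left(2 \cdot 343 + 44\right)^{2} = \left(686 + 44\right)^{2} = 730^{2} = 532900$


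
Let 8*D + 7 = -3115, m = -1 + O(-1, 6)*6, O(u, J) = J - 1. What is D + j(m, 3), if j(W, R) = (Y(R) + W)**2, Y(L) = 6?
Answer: 3339/4 ≈ 834.75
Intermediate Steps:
O(u, J) = -1 + J
m = 29 (m = -1 + (-1 + 6)*6 = -1 + 5*6 = -1 + 30 = 29)
j(W, R) = (6 + W)**2
D = -1561/4 (D = -7/8 + (1/8)*(-3115) = -7/8 - 3115/8 = -1561/4 ≈ -390.25)
D + j(m, 3) = -1561/4 + (6 + 29)**2 = -1561/4 + 35**2 = -1561/4 + 1225 = 3339/4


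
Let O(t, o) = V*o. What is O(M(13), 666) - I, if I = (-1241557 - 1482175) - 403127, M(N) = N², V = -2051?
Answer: 1760893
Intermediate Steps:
O(t, o) = -2051*o
I = -3126859 (I = -2723732 - 403127 = -3126859)
O(M(13), 666) - I = -2051*666 - 1*(-3126859) = -1365966 + 3126859 = 1760893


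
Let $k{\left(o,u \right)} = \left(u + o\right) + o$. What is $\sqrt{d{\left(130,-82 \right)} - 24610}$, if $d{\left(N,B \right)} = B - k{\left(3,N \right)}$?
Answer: $2 i \sqrt{6207} \approx 157.57 i$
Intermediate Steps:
$k{\left(o,u \right)} = u + 2 o$ ($k{\left(o,u \right)} = \left(o + u\right) + o = u + 2 o$)
$d{\left(N,B \right)} = -6 + B - N$ ($d{\left(N,B \right)} = B - \left(N + 2 \cdot 3\right) = B - \left(N + 6\right) = B - \left(6 + N\right) = -6 + B - N$)
$\sqrt{d{\left(130,-82 \right)} - 24610} = \sqrt{\left(-6 - 82 - 130\right) - 24610} = \sqrt{-218 - 24610} = \sqrt{-24828} = 2 i \sqrt{6207}$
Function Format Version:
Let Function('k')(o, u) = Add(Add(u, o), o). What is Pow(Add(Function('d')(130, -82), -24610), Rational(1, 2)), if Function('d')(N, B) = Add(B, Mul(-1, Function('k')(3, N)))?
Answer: Mul(2, I, Pow(6207, Rational(1, 2))) ≈ Mul(157.57, I)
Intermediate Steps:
Function('k')(o, u) = Add(u, Mul(2, o)) (Function('k')(o, u) = Add(Add(o, u), o) = Add(u, Mul(2, o)))
Function('d')(N, B) = Add(-6, B, Mul(-1, N)) (Function('d')(N, B) = Add(B, Mul(-1, Add(N, Mul(2, 3)))) = Add(B, Mul(-1, Add(N, 6))) = Add(B, Mul(-1, Add(6, N))) = Add(B, Add(-6, Mul(-1, N))) = Add(-6, B, Mul(-1, N)))
Pow(Add(Function('d')(130, -82), -24610), Rational(1, 2)) = Pow(Add(Add(-6, -82, Mul(-1, 130)), -24610), Rational(1, 2)) = Pow(Add(Add(-6, -82, -130), -24610), Rational(1, 2)) = Pow(Add(-218, -24610), Rational(1, 2)) = Pow(-24828, Rational(1, 2)) = Mul(2, I, Pow(6207, Rational(1, 2)))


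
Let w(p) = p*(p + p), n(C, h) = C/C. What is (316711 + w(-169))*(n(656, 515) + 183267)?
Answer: 68511626244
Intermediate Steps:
n(C, h) = 1
w(p) = 2*p² (w(p) = p*(2*p) = 2*p²)
(316711 + w(-169))*(n(656, 515) + 183267) = (316711 + 2*(-169)²)*(1 + 183267) = (316711 + 2*28561)*183268 = (316711 + 57122)*183268 = 373833*183268 = 68511626244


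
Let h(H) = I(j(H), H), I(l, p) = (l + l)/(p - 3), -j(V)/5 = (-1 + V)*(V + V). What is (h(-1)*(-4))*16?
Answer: -640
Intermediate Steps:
j(V) = -10*V*(-1 + V) (j(V) = -5*(-1 + V)*(V + V) = -5*(-1 + V)*2*V = -10*V*(-1 + V))
I(l, p) = 2*l/(-3 + p) (I(l, p) = (2*l)/(-3 + p) = 2*l/(-3 + p))
h(H) = 20*H*(1 - H)/(-3 + H) (h(H) = 2*(10*H*(1 - H))/(-3 + H) = 20*H*(1 - H)/(-3 + H))
(h(-1)*(-4))*16 = ((20*(-1)*(1 - 1*(-1))/(-3 - 1))*(-4))*16 = ((20*(-1)*(1 + 1)/(-4))*(-4))*16 = ((20*(-1)*(-1/4)*2)*(-4))*16 = (10*(-4))*16 = -40*16 = -640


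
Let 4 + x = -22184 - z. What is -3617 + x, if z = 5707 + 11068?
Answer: -42580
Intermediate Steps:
z = 16775
x = -38963 (x = -4 + (-22184 - 1*16775) = -4 + (-22184 - 16775) = -4 - 38959 = -38963)
-3617 + x = -3617 - 38963 = -42580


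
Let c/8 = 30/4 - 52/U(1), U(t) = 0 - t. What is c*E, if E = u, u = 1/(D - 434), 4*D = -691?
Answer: -1904/2427 ≈ -0.78451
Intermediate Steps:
D = -691/4 (D = (¼)*(-691) = -691/4 ≈ -172.75)
U(t) = -t
c = 476 (c = 8*(30/4 - 52/((-1*1))) = 8*(30*(¼) - 52/(-1)) = 8*(15/2 - 52*(-1)) = 8*(15/2 + 52) = 8*(119/2) = 476)
u = -4/2427 (u = 1/(-691/4 - 434) = 1/(-2427/4) = -4/2427 ≈ -0.0016481)
E = -4/2427 ≈ -0.0016481
c*E = 476*(-4/2427) = -1904/2427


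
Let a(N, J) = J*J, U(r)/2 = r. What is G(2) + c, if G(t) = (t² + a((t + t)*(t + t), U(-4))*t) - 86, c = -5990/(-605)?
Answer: 6764/121 ≈ 55.901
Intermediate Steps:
U(r) = 2*r
a(N, J) = J²
c = 1198/121 (c = -5990*(-1/605) = 1198/121 ≈ 9.9008)
G(t) = -86 + t² + 64*t (G(t) = (t² + (2*(-4))²*t) - 86 = (t² + (-8)²*t) - 86 = (t² + 64*t) - 86 = -86 + t² + 64*t)
G(2) + c = (-86 + 2² + 64*2) + 1198/121 = (-86 + 4 + 128) + 1198/121 = 46 + 1198/121 = 6764/121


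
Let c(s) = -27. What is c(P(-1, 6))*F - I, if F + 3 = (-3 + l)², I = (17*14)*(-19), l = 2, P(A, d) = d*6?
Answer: 4576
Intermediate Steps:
P(A, d) = 6*d
I = -4522 (I = 238*(-19) = -4522)
F = -2 (F = -3 + (-3 + 2)² = -3 + (-1)² = -3 + 1 = -2)
c(P(-1, 6))*F - I = -27*(-2) - 1*(-4522) = 54 + 4522 = 4576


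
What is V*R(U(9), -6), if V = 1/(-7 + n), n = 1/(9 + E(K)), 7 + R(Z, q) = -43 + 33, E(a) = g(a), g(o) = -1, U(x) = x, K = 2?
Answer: 136/55 ≈ 2.4727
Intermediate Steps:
E(a) = -1
R(Z, q) = -17 (R(Z, q) = -7 + (-43 + 33) = -7 - 10 = -17)
n = ⅛ (n = 1/(9 - 1) = 1/8 = ⅛ ≈ 0.12500)
V = -8/55 (V = 1/(-7 + ⅛) = 1/(-55/8) = -8/55 ≈ -0.14545)
V*R(U(9), -6) = -8/55*(-17) = 136/55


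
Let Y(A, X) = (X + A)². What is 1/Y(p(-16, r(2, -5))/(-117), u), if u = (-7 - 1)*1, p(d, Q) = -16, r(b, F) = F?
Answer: 13689/846400 ≈ 0.016173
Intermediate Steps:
u = -8 (u = -8*1 = -8)
Y(A, X) = (A + X)²
1/Y(p(-16, r(2, -5))/(-117), u) = 1/((-16/(-117) - 8)²) = 1/((-16*(-1/117) - 8)²) = 1/((16/117 - 8)²) = 1/((-920/117)²) = 1/(846400/13689) = 13689/846400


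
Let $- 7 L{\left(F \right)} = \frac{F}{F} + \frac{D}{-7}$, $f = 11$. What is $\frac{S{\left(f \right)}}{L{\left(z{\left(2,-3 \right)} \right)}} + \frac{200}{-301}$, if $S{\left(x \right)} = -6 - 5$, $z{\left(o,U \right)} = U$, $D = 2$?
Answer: $\frac{161239}{1505} \approx 107.14$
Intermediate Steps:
$S{\left(x \right)} = -11$ ($S{\left(x \right)} = -6 - 5 = -11$)
$L{\left(F \right)} = - \frac{5}{49}$ ($L{\left(F \right)} = - \frac{\frac{F}{F} + \frac{2}{-7}}{7} = - \frac{1 + 2 \left(- \frac{1}{7}\right)}{7} = - \frac{1 - \frac{2}{7}}{7} = \left(- \frac{1}{7}\right) \frac{5}{7} = - \frac{5}{49}$)
$\frac{S{\left(f \right)}}{L{\left(z{\left(2,-3 \right)} \right)}} + \frac{200}{-301} = - \frac{11}{- \frac{5}{49}} + \frac{200}{-301} = \left(-11\right) \left(- \frac{49}{5}\right) + 200 \left(- \frac{1}{301}\right) = \frac{539}{5} - \frac{200}{301} = \frac{161239}{1505}$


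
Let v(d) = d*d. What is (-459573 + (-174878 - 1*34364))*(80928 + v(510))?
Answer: -228084641820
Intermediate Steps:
v(d) = d²
(-459573 + (-174878 - 1*34364))*(80928 + v(510)) = (-459573 + (-174878 - 1*34364))*(80928 + 510²) = (-459573 + (-174878 - 34364))*(80928 + 260100) = (-459573 - 209242)*341028 = -668815*341028 = -228084641820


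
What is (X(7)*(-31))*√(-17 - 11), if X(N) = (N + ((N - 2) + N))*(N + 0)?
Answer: -8246*I*√7 ≈ -21817.0*I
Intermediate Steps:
X(N) = N*(-2 + 3*N) (X(N) = (N + ((-2 + N) + N))*N = (N + (-2 + 2*N))*N = (-2 + 3*N)*N = N*(-2 + 3*N))
(X(7)*(-31))*√(-17 - 11) = ((7*(-2 + 3*7))*(-31))*√(-17 - 11) = ((7*(-2 + 21))*(-31))*√(-28) = ((7*19)*(-31))*(2*I*√7) = (133*(-31))*(2*I*√7) = -8246*I*√7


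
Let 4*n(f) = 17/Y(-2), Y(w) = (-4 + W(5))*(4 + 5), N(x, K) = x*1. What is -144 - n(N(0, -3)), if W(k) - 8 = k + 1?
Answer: -51857/360 ≈ -144.05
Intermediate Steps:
W(k) = 9 + k (W(k) = 8 + (k + 1) = 8 + (1 + k) = 9 + k)
N(x, K) = x
Y(w) = 90 (Y(w) = (-4 + (9 + 5))*(4 + 5) = (-4 + 14)*9 = 10*9 = 90)
n(f) = 17/360 (n(f) = (17/90)/4 = (17*(1/90))/4 = (¼)*(17/90) = 17/360)
-144 - n(N(0, -3)) = -144 - 1*17/360 = -144 - 17/360 = -51857/360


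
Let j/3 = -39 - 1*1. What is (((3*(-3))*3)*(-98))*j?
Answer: -317520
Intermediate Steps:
j = -120 (j = 3*(-39 - 1*1) = 3*(-39 - 1) = 3*(-40) = -120)
(((3*(-3))*3)*(-98))*j = (((3*(-3))*3)*(-98))*(-120) = (-9*3*(-98))*(-120) = -27*(-98)*(-120) = 2646*(-120) = -317520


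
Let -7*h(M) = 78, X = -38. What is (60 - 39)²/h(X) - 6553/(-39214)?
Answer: -10045207/254891 ≈ -39.410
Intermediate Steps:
h(M) = -78/7 (h(M) = -⅐*78 = -78/7)
(60 - 39)²/h(X) - 6553/(-39214) = (60 - 39)²/(-78/7) - 6553/(-39214) = 21²*(-7/78) - 6553*(-1/39214) = 441*(-7/78) + 6553/39214 = -1029/26 + 6553/39214 = -10045207/254891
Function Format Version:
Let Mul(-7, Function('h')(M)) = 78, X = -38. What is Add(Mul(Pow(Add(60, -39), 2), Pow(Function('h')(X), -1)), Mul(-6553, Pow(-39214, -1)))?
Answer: Rational(-10045207, 254891) ≈ -39.410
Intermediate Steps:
Function('h')(M) = Rational(-78, 7) (Function('h')(M) = Mul(Rational(-1, 7), 78) = Rational(-78, 7))
Add(Mul(Pow(Add(60, -39), 2), Pow(Function('h')(X), -1)), Mul(-6553, Pow(-39214, -1))) = Add(Mul(Pow(Add(60, -39), 2), Pow(Rational(-78, 7), -1)), Mul(-6553, Pow(-39214, -1))) = Add(Mul(Pow(21, 2), Rational(-7, 78)), Mul(-6553, Rational(-1, 39214))) = Add(Mul(441, Rational(-7, 78)), Rational(6553, 39214)) = Add(Rational(-1029, 26), Rational(6553, 39214)) = Rational(-10045207, 254891)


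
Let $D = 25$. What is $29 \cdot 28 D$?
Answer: $20300$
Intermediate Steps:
$29 \cdot 28 D = 29 \cdot 28 \cdot 25 = 812 \cdot 25 = 20300$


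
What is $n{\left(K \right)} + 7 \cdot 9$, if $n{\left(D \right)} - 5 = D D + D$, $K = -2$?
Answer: $70$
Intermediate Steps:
$n{\left(D \right)} = 5 + D + D^{2}$ ($n{\left(D \right)} = 5 + \left(D D + D\right) = 5 + \left(D^{2} + D\right) = 5 + \left(D + D^{2}\right) = 5 + D + D^{2}$)
$n{\left(K \right)} + 7 \cdot 9 = \left(5 - 2 + \left(-2\right)^{2}\right) + 7 \cdot 9 = \left(5 - 2 + 4\right) + 63 = 7 + 63 = 70$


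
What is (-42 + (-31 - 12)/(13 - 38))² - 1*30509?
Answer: -18054076/625 ≈ -28887.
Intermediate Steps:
(-42 + (-31 - 12)/(13 - 38))² - 1*30509 = (-42 - 43/(-25))² - 30509 = (-42 - 43*(-1/25))² - 30509 = (-42 + 43/25)² - 30509 = (-1007/25)² - 30509 = 1014049/625 - 30509 = -18054076/625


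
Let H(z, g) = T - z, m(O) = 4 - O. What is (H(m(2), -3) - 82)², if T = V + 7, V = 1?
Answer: 5776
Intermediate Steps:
T = 8 (T = 1 + 7 = 8)
H(z, g) = 8 - z
(H(m(2), -3) - 82)² = ((8 - (4 - 1*2)) - 82)² = ((8 - (4 - 2)) - 82)² = ((8 - 1*2) - 82)² = ((8 - 2) - 82)² = (6 - 82)² = (-76)² = 5776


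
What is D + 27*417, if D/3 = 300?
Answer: 12159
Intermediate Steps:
D = 900 (D = 3*300 = 900)
D + 27*417 = 900 + 27*417 = 900 + 11259 = 12159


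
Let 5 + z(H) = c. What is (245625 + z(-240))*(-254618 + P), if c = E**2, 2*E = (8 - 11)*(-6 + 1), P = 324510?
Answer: 17170804465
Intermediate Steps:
E = 15/2 (E = ((8 - 11)*(-6 + 1))/2 = (-3*(-5))/2 = (1/2)*15 = 15/2 ≈ 7.5000)
c = 225/4 (c = (15/2)**2 = 225/4 ≈ 56.250)
z(H) = 205/4 (z(H) = -5 + 225/4 = 205/4)
(245625 + z(-240))*(-254618 + P) = (245625 + 205/4)*(-254618 + 324510) = (982705/4)*69892 = 17170804465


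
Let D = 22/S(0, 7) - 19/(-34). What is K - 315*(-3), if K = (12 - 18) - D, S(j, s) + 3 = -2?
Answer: 160283/170 ≈ 942.84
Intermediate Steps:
S(j, s) = -5 (S(j, s) = -3 - 2 = -5)
D = -653/170 (D = 22/(-5) - 19/(-34) = 22*(-⅕) - 19*(-1/34) = -22/5 + 19/34 = -653/170 ≈ -3.8412)
K = -367/170 (K = (12 - 18) - 1*(-653/170) = -6 + 653/170 = -367/170 ≈ -2.1588)
K - 315*(-3) = -367/170 - 315*(-3) = -367/170 - 105*(-9) = -367/170 + 945 = 160283/170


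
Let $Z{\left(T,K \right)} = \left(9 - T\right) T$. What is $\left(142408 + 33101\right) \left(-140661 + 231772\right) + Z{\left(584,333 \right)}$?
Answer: $15990464699$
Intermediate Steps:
$Z{\left(T,K \right)} = T \left(9 - T\right)$
$\left(142408 + 33101\right) \left(-140661 + 231772\right) + Z{\left(584,333 \right)} = \left(142408 + 33101\right) \left(-140661 + 231772\right) + 584 \left(9 - 584\right) = 175509 \cdot 91111 + 584 \left(9 - 584\right) = 15990800499 + 584 \left(-575\right) = 15990800499 - 335800 = 15990464699$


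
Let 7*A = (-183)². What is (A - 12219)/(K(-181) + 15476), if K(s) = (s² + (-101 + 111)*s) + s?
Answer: -26022/161861 ≈ -0.16077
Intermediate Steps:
K(s) = s² + 11*s (K(s) = (s² + 10*s) + s = s² + 11*s)
A = 33489/7 (A = (⅐)*(-183)² = (⅐)*33489 = 33489/7 ≈ 4784.1)
(A - 12219)/(K(-181) + 15476) = (33489/7 - 12219)/(-181*(11 - 181) + 15476) = -52044/(7*(-181*(-170) + 15476)) = -52044/(7*(30770 + 15476)) = -52044/7/46246 = -52044/7*1/46246 = -26022/161861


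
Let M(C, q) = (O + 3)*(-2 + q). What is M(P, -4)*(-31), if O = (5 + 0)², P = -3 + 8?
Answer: 5208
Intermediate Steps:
P = 5
O = 25 (O = 5² = 25)
M(C, q) = -56 + 28*q (M(C, q) = (25 + 3)*(-2 + q) = 28*(-2 + q) = -56 + 28*q)
M(P, -4)*(-31) = (-56 + 28*(-4))*(-31) = (-56 - 112)*(-31) = -168*(-31) = 5208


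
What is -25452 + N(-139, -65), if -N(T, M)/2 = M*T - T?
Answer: -43800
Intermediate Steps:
N(T, M) = 2*T - 2*M*T (N(T, M) = -2*(M*T - T) = -2*(-T + M*T) = 2*T - 2*M*T)
-25452 + N(-139, -65) = -25452 + 2*(-139)*(1 - 1*(-65)) = -25452 + 2*(-139)*(1 + 65) = -25452 + 2*(-139)*66 = -25452 - 18348 = -43800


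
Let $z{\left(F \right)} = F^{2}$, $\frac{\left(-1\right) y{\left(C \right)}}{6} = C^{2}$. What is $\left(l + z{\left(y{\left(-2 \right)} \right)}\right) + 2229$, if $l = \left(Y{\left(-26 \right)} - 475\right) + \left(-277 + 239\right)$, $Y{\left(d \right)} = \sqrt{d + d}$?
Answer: $2292 + 2 i \sqrt{13} \approx 2292.0 + 7.2111 i$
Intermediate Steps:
$y{\left(C \right)} = - 6 C^{2}$
$Y{\left(d \right)} = \sqrt{2} \sqrt{d}$ ($Y{\left(d \right)} = \sqrt{2 d} = \sqrt{2} \sqrt{d}$)
$l = -513 + 2 i \sqrt{13}$ ($l = \left(\sqrt{2} \sqrt{-26} - 475\right) + \left(-277 + 239\right) = \left(\sqrt{2} i \sqrt{26} - 475\right) - 38 = \left(2 i \sqrt{13} - 475\right) - 38 = \left(-475 + 2 i \sqrt{13}\right) - 38 = -513 + 2 i \sqrt{13} \approx -513.0 + 7.2111 i$)
$\left(l + z{\left(y{\left(-2 \right)} \right)}\right) + 2229 = \left(\left(-513 + 2 i \sqrt{13}\right) + \left(- 6 \left(-2\right)^{2}\right)^{2}\right) + 2229 = \left(\left(-513 + 2 i \sqrt{13}\right) + \left(\left(-6\right) 4\right)^{2}\right) + 2229 = \left(\left(-513 + 2 i \sqrt{13}\right) + \left(-24\right)^{2}\right) + 2229 = \left(\left(-513 + 2 i \sqrt{13}\right) + 576\right) + 2229 = \left(63 + 2 i \sqrt{13}\right) + 2229 = 2292 + 2 i \sqrt{13}$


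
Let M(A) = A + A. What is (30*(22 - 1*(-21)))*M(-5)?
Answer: -12900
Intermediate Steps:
M(A) = 2*A
(30*(22 - 1*(-21)))*M(-5) = (30*(22 - 1*(-21)))*(2*(-5)) = (30*(22 + 21))*(-10) = (30*43)*(-10) = 1290*(-10) = -12900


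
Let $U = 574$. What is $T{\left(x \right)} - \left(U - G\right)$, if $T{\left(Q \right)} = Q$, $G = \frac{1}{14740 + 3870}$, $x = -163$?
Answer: $- \frac{13715569}{18610} \approx -737.0$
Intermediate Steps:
$G = \frac{1}{18610} \approx 5.3735 \cdot 10^{-5}$
$T{\left(x \right)} - \left(U - G\right) = -163 - \left(574 - \frac{1}{18610}\right) = -163 - \frac{10682139}{18610} = - \frac{13715569}{18610}$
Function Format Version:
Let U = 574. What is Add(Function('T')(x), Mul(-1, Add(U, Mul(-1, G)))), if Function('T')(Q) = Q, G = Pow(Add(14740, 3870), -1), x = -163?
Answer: Rational(-13715569, 18610) ≈ -737.00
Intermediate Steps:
G = Rational(1, 18610) (G = Pow(18610, -1) = Rational(1, 18610) ≈ 5.3735e-5)
Add(Function('T')(x), Mul(-1, Add(U, Mul(-1, G)))) = Add(-163, Mul(-1, Add(574, Mul(-1, Rational(1, 18610))))) = Add(-163, Mul(-1, Add(574, Rational(-1, 18610)))) = Add(-163, Mul(-1, Rational(10682139, 18610))) = Add(-163, Rational(-10682139, 18610)) = Rational(-13715569, 18610)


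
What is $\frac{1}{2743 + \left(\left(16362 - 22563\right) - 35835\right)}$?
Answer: $- \frac{1}{39293} \approx -2.545 \cdot 10^{-5}$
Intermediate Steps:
$\frac{1}{2743 + \left(\left(16362 - 22563\right) - 35835\right)} = \frac{1}{2743 - 42036} = \frac{1}{-39293} = - \frac{1}{39293}$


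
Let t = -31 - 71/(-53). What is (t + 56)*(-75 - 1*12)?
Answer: -121452/53 ≈ -2291.5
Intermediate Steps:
t = -1572/53 (t = -31 - 71*(-1)/53 = -31 - 1*(-71/53) = -31 + 71/53 = -1572/53 ≈ -29.660)
(t + 56)*(-75 - 1*12) = (-1572/53 + 56)*(-75 - 1*12) = 1396*(-75 - 12)/53 = (1396/53)*(-87) = -121452/53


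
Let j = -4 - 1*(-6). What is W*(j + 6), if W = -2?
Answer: -16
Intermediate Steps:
j = 2 (j = -4 + 6 = 2)
W*(j + 6) = -2*(2 + 6) = -2*8 = -16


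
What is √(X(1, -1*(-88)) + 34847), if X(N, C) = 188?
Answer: 7*√715 ≈ 187.18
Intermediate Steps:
√(X(1, -1*(-88)) + 34847) = √(188 + 34847) = √35035 = 7*√715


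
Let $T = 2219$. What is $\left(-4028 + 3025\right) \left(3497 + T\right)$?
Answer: $-5733148$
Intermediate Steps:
$\left(-4028 + 3025\right) \left(3497 + T\right) = \left(-4028 + 3025\right) \left(3497 + 2219\right) = \left(-1003\right) 5716 = -5733148$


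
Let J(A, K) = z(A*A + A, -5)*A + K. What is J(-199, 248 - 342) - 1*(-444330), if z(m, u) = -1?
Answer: 444435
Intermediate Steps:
J(A, K) = K - A (J(A, K) = -A + K = K - A)
J(-199, 248 - 342) - 1*(-444330) = ((248 - 342) - 1*(-199)) - 1*(-444330) = (-94 + 199) + 444330 = 105 + 444330 = 444435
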